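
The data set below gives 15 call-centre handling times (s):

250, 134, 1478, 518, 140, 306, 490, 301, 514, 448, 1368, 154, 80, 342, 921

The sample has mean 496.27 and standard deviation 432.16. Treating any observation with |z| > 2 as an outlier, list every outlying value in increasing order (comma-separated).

Cutoffs at x̄ ± 2s: 496.27 ± 2·432.16 = [-368.05, 1360.59].
1368: z = 2.02, |z| > 2 → outlier.
1478: z = 2.27, |z| > 2 → outlier.
Every other value lies within [-368.05, 1360.59].

1368, 1478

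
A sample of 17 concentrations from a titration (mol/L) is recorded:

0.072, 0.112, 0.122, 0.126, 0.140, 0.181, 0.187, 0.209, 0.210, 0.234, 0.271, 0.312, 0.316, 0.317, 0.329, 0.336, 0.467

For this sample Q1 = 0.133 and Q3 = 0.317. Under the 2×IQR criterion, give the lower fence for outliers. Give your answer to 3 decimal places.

IQR = Q3 − Q1 = 0.317 − 0.133 = 0.184.
Lower fence = Q1 − 2·IQR = 0.133 − 0.368 = -0.235.
Upper fence = Q3 + 2·IQR = 0.317 + 0.368 = 0.685.

-0.235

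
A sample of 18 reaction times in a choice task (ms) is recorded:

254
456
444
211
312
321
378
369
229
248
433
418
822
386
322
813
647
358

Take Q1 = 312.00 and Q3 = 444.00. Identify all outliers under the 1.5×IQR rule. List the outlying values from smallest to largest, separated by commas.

647, 813, 822

IQR = Q3 − Q1 = 444.00 − 312.00 = 132.00.
Lower fence = Q1 − 1.5·IQR = 312.00 − 198.00 = 114.00.
Upper fence = Q3 + 1.5·IQR = 444.00 + 198.00 = 642.00.
647 > 642.00 → outlier.
813 > 642.00 → outlier.
822 > 642.00 → outlier.
All remaining values lie within [114.00, 642.00].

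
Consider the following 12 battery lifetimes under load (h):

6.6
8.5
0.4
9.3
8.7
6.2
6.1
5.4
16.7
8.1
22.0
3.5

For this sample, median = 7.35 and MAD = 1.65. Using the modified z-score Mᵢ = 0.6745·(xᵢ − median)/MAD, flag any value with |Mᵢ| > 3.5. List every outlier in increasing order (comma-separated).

|Mᵢ| > 3.5 ⇔ |xᵢ − 7.35| > 3.5·1.65/0.6745 = 8.56.
So outliers lie outside [-1.21, 15.91].
16.7: M = 3.82 → outlier.
22.0: M = 5.99 → outlier.

16.7, 22.0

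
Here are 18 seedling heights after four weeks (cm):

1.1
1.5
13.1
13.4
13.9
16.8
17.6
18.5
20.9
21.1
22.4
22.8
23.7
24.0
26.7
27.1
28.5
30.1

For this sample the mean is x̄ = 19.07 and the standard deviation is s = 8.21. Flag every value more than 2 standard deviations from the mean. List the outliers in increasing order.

Cutoffs at x̄ ± 2s: 19.07 ± 2·8.21 = [2.65, 35.49].
1.1: z = -2.19, |z| > 2 → outlier.
1.5: z = -2.14, |z| > 2 → outlier.
Every other value lies within [2.65, 35.49].

1.1, 1.5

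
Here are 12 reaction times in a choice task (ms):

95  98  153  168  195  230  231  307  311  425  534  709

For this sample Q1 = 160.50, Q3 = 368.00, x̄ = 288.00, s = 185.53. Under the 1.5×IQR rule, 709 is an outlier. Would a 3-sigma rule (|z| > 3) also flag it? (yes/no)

z = (709 − 288.00) / 185.53 = 2.27.
|z| = 2.27 ≤ 3.

no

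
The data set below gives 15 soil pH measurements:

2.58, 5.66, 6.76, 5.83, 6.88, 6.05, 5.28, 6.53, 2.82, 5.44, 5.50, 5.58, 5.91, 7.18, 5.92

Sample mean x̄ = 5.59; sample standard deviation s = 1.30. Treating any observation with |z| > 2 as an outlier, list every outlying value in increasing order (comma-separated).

2.58, 2.82

Cutoffs at x̄ ± 2s: 5.59 ± 2·1.30 = [2.99, 8.19].
2.58: z = -2.32, |z| > 2 → outlier.
2.82: z = -2.13, |z| > 2 → outlier.
Every other value lies within [2.99, 8.19].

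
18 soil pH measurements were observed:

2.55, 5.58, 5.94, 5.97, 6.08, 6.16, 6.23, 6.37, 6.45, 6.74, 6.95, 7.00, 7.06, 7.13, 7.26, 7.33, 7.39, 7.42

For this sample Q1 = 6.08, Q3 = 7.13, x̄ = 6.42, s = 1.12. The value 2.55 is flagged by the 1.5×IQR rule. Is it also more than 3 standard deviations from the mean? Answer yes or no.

z = (2.55 − 6.42) / 1.12 = -3.46.
|z| = 3.46 > 3.

yes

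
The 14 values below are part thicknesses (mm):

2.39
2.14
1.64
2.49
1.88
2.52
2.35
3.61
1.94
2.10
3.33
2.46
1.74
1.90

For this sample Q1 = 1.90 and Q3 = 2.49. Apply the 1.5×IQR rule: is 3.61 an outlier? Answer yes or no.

IQR = Q3 − Q1 = 2.49 − 1.90 = 0.59.
Lower fence = Q1 − 1.5·IQR = 1.90 − 0.885 = 1.015.
Upper fence = Q3 + 1.5·IQR = 2.49 + 0.885 = 3.375.
3.61 lies above the upper fence.

yes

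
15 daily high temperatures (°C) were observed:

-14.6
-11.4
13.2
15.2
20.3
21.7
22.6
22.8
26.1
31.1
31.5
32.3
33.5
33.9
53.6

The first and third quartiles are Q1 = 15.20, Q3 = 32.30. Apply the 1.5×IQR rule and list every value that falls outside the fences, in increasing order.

IQR = Q3 − Q1 = 32.30 − 15.20 = 17.10.
Lower fence = Q1 − 1.5·IQR = 15.20 − 25.65 = -10.45.
Upper fence = Q3 + 1.5·IQR = 32.30 + 25.65 = 57.95.
-14.6 < -10.45 → outlier.
-11.4 < -10.45 → outlier.
All remaining values lie within [-10.45, 57.95].

-14.6, -11.4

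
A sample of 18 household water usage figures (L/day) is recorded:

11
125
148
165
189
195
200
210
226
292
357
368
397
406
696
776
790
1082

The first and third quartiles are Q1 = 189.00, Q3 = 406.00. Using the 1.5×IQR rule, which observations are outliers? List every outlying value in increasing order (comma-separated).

776, 790, 1082

IQR = Q3 − Q1 = 406.00 − 189.00 = 217.00.
Lower fence = Q1 − 1.5·IQR = 189.00 − 325.50 = -136.50.
Upper fence = Q3 + 1.5·IQR = 406.00 + 325.50 = 731.50.
776 > 731.50 → outlier.
790 > 731.50 → outlier.
1082 > 731.50 → outlier.
All remaining values lie within [-136.50, 731.50].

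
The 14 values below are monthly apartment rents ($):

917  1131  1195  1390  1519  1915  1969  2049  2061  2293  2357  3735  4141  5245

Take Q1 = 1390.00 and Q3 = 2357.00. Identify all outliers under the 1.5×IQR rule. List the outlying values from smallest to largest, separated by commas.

IQR = Q3 − Q1 = 2357.00 − 1390.00 = 967.00.
Lower fence = Q1 − 1.5·IQR = 1390.00 − 1450.50 = -60.50.
Upper fence = Q3 + 1.5·IQR = 2357.00 + 1450.50 = 3807.50.
4141 > 3807.50 → outlier.
5245 > 3807.50 → outlier.
All remaining values lie within [-60.50, 3807.50].

4141, 5245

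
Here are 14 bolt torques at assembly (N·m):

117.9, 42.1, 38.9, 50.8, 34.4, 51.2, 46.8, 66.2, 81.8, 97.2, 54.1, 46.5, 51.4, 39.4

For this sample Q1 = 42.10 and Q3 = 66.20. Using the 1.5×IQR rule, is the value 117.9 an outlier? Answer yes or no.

IQR = Q3 − Q1 = 66.20 − 42.10 = 24.10.
Lower fence = Q1 − 1.5·IQR = 42.10 − 36.15 = 5.95.
Upper fence = Q3 + 1.5·IQR = 66.20 + 36.15 = 102.35.
117.9 lies above the upper fence.

yes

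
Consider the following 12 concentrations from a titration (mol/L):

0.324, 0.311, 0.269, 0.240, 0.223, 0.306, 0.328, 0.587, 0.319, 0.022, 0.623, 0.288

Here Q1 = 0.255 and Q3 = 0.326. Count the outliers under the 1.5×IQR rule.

IQR = 0.071; fences at 0.255 − 0.1065 = 0.1485 and 0.326 + 0.1065 = 0.4325.
Outside the cutoffs: 0.022, 0.587, 0.623.

3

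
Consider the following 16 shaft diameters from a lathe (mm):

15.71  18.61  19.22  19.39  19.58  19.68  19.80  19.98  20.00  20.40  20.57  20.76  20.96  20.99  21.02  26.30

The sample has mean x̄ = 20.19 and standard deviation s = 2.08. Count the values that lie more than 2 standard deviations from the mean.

2

Cutoffs: x̄ ± 2s = [16.03, 24.35].
Outside the cutoffs: 15.71, 26.30.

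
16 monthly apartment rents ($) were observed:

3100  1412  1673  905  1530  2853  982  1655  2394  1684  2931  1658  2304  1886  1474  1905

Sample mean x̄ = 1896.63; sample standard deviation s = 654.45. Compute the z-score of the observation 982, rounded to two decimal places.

-1.40

z = (982 − 1896.63) / 654.45 = -1.40.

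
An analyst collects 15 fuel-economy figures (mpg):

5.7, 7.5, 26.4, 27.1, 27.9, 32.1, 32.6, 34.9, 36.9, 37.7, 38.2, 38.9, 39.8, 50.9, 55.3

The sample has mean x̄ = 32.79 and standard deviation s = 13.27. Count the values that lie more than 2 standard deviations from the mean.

Cutoffs: x̄ ± 2s = [6.25, 59.33].
Outside the cutoffs: 5.7.

1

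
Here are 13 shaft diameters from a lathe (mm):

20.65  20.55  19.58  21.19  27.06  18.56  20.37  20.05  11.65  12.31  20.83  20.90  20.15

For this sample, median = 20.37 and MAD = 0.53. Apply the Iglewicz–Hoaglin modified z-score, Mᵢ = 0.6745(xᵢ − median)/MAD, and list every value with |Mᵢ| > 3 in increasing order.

11.65, 12.31, 27.06

|Mᵢ| > 3 ⇔ |xᵢ − 20.37| > 3·0.53/0.6745 = 2.36.
So outliers lie outside [18.01, 22.73].
11.65: M = -11.10 → outlier.
12.31: M = -10.26 → outlier.
27.06: M = 8.51 → outlier.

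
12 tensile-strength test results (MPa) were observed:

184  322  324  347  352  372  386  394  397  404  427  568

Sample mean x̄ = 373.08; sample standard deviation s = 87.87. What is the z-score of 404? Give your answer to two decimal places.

z = (404 − 373.08) / 87.87 = 0.35.

0.35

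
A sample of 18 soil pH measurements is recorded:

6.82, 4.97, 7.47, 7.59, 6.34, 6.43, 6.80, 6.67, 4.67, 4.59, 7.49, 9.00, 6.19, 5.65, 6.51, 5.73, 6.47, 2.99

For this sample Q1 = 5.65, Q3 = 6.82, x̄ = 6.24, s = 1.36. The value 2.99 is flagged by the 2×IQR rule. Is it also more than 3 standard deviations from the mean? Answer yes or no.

no

z = (2.99 − 6.24) / 1.36 = -2.39.
|z| = 2.39 ≤ 3.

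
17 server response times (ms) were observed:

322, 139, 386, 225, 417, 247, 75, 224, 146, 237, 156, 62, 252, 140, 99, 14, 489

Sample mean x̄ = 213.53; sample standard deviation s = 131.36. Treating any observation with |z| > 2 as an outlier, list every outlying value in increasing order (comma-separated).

Cutoffs at x̄ ± 2s: 213.53 ± 2·131.36 = [-49.19, 476.25].
489: z = 2.10, |z| > 2 → outlier.
Every other value lies within [-49.19, 476.25].

489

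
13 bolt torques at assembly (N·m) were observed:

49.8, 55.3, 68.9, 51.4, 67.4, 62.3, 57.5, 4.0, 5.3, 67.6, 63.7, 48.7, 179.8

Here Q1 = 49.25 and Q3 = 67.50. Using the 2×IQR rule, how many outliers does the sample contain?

3

IQR = 18.25; fences at 49.25 − 36.50 = 12.75 and 67.50 + 36.50 = 104.00.
Outside the cutoffs: 4.0, 5.3, 179.8.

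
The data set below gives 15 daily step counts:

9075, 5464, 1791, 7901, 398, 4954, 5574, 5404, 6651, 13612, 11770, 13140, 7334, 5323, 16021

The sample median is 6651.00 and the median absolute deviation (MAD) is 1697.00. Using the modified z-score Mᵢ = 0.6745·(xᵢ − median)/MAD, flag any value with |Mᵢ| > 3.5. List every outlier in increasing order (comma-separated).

16021

|Mᵢ| > 3.5 ⇔ |xᵢ − 6651.00| > 3.5·1697.00/0.6745 = 8805.78.
So outliers lie outside [-2154.78, 15456.78].
16021: M = 3.72 → outlier.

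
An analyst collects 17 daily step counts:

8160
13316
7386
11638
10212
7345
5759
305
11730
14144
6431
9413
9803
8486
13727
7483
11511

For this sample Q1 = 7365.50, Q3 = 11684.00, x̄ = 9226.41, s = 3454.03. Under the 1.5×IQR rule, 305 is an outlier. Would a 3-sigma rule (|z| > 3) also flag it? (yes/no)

no

z = (305 − 9226.41) / 3454.03 = -2.58.
|z| = 2.58 ≤ 3.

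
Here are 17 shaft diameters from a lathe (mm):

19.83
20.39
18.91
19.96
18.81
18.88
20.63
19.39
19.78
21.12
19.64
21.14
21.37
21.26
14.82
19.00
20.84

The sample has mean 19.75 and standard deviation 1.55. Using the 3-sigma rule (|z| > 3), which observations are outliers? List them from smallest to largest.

14.82

Cutoffs at x̄ ± 3s: 19.75 ± 3·1.55 = [15.10, 24.40].
14.82: z = -3.18, |z| > 3 → outlier.
Every other value lies within [15.10, 24.40].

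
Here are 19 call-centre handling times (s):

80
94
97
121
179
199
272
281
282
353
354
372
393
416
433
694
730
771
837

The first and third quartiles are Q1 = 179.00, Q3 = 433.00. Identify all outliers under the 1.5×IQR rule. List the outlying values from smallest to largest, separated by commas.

837

IQR = Q3 − Q1 = 433.00 − 179.00 = 254.00.
Lower fence = Q1 − 1.5·IQR = 179.00 − 381.00 = -202.00.
Upper fence = Q3 + 1.5·IQR = 433.00 + 381.00 = 814.00.
837 > 814.00 → outlier.
All remaining values lie within [-202.00, 814.00].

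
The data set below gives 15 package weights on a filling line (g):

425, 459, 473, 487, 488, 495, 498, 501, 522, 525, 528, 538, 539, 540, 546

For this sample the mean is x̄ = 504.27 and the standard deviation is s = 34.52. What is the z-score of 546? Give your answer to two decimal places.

1.21

z = (546 − 504.27) / 34.52 = 1.21.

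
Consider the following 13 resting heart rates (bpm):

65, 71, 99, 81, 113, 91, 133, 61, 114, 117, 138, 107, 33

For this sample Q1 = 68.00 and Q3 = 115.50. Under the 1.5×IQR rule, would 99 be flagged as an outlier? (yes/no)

no

IQR = Q3 − Q1 = 115.50 − 68.00 = 47.50.
Lower fence = Q1 − 1.5·IQR = 68.00 − 71.25 = -3.25.
Upper fence = Q3 + 1.5·IQR = 115.50 + 71.25 = 186.75.
99 lies within [-3.25, 186.75].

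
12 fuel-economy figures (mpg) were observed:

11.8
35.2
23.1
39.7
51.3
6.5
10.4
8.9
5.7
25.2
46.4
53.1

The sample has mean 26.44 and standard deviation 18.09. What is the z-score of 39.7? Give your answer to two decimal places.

0.73

z = (39.7 − 26.44) / 18.09 = 0.73.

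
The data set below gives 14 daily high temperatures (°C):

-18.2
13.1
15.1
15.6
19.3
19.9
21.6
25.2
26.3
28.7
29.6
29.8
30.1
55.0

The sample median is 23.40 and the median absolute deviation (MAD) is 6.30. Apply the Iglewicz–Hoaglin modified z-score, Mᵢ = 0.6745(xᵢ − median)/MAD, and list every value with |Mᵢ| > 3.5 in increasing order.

-18.2

|Mᵢ| > 3.5 ⇔ |xᵢ − 23.40| > 3.5·6.30/0.6745 = 32.69.
So outliers lie outside [-9.29, 56.09].
-18.2: M = -4.45 → outlier.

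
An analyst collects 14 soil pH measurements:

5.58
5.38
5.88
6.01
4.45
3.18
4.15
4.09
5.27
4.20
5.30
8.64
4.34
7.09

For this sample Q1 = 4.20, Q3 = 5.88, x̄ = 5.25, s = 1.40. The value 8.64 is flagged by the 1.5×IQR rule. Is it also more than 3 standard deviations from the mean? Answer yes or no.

no

z = (8.64 − 5.25) / 1.40 = 2.42.
|z| = 2.42 ≤ 3.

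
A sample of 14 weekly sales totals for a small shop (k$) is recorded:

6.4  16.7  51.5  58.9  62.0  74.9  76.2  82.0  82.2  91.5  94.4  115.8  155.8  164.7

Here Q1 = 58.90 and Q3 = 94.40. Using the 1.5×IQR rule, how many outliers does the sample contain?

2

IQR = 35.50; fences at 58.90 − 53.25 = 5.65 and 94.40 + 53.25 = 147.65.
Outside the cutoffs: 155.8, 164.7.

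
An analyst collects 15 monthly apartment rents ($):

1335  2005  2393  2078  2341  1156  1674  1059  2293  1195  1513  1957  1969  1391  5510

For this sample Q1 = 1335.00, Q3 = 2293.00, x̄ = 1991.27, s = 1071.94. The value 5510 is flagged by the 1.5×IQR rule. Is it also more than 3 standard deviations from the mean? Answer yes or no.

yes

z = (5510 − 1991.27) / 1071.94 = 3.28.
|z| = 3.28 > 3.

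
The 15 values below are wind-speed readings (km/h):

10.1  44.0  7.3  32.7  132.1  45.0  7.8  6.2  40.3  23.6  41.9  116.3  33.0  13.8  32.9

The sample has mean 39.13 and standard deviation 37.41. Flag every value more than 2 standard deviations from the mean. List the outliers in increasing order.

Cutoffs at x̄ ± 2s: 39.13 ± 2·37.41 = [-35.69, 113.95].
116.3: z = 2.06, |z| > 2 → outlier.
132.1: z = 2.49, |z| > 2 → outlier.
Every other value lies within [-35.69, 113.95].

116.3, 132.1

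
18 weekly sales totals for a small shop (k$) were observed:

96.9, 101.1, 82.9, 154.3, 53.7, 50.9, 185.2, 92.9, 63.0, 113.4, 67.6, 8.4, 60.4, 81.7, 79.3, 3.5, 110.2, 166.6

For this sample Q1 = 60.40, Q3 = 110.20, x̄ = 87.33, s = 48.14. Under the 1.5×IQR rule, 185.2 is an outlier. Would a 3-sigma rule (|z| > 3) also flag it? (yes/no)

no

z = (185.2 − 87.33) / 48.14 = 2.03.
|z| = 2.03 ≤ 3.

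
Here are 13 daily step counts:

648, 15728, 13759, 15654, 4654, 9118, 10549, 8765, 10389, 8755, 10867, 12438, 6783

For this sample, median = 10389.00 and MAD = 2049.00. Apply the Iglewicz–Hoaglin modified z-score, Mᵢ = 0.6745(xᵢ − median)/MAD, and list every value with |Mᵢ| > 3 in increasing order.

|Mᵢ| > 3 ⇔ |xᵢ − 10389.00| > 3·2049.00/0.6745 = 9113.42.
So outliers lie outside [1275.58, 19502.42].
648: M = -3.21 → outlier.

648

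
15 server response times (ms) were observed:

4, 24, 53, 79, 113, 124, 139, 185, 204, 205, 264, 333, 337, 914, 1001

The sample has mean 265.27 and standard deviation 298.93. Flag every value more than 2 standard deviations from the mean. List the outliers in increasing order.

914, 1001

Cutoffs at x̄ ± 2s: 265.27 ± 2·298.93 = [-332.59, 863.13].
914: z = 2.17, |z| > 2 → outlier.
1001: z = 2.46, |z| > 2 → outlier.
Every other value lies within [-332.59, 863.13].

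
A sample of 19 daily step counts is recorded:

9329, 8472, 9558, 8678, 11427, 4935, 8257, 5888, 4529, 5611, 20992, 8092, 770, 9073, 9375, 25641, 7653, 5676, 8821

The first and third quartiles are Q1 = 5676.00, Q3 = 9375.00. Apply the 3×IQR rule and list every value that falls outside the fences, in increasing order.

IQR = Q3 − Q1 = 9375.00 − 5676.00 = 3699.00.
Lower fence = Q1 − 3·IQR = 5676.00 − 11097.00 = -5421.00.
Upper fence = Q3 + 3·IQR = 9375.00 + 11097.00 = 20472.00.
20992 > 20472.00 → outlier.
25641 > 20472.00 → outlier.
All remaining values lie within [-5421.00, 20472.00].

20992, 25641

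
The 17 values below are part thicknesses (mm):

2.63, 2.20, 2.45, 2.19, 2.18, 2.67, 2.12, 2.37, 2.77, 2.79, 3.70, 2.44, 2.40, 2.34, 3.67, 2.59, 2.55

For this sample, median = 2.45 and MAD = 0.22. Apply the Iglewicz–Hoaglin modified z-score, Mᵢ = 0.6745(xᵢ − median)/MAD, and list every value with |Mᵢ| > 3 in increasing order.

3.67, 3.70

|Mᵢ| > 3 ⇔ |xᵢ − 2.45| > 3·0.22/0.6745 = 0.98.
So outliers lie outside [1.47, 3.43].
3.67: M = 3.74 → outlier.
3.70: M = 3.83 → outlier.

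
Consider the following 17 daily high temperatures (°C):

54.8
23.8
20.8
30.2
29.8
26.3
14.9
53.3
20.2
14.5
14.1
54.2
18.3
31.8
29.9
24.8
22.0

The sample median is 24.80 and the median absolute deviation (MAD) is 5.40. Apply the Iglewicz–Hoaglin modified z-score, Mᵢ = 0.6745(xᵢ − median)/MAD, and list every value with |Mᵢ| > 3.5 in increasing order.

|Mᵢ| > 3.5 ⇔ |xᵢ − 24.80| > 3.5·5.40/0.6745 = 28.02.
So outliers lie outside [-3.22, 52.82].
53.3: M = 3.56 → outlier.
54.2: M = 3.67 → outlier.
54.8: M = 3.75 → outlier.

53.3, 54.2, 54.8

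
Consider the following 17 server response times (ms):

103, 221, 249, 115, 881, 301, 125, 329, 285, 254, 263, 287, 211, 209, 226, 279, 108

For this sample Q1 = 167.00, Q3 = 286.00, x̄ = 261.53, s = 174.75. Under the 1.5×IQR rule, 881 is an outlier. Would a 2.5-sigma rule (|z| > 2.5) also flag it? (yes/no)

yes

z = (881 − 261.53) / 174.75 = 3.54.
|z| = 3.54 > 2.5.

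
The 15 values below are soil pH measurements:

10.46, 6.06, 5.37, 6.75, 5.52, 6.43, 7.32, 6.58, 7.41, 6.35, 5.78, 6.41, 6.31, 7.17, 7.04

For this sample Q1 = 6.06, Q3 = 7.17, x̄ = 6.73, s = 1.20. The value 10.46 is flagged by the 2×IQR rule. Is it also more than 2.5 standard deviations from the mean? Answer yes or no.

yes

z = (10.46 − 6.73) / 1.20 = 3.11.
|z| = 3.11 > 2.5.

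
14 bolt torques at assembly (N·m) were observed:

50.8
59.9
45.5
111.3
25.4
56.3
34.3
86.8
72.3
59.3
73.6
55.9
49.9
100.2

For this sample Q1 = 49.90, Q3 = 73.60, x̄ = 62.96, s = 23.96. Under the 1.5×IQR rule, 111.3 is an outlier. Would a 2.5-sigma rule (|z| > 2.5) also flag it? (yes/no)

no

z = (111.3 − 62.96) / 23.96 = 2.02.
|z| = 2.02 ≤ 2.5.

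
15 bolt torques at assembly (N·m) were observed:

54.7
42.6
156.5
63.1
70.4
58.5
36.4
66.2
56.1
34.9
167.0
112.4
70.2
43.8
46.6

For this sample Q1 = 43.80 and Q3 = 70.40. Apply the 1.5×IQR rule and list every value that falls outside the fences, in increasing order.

112.4, 156.5, 167.0

IQR = Q3 − Q1 = 70.40 − 43.80 = 26.60.
Lower fence = Q1 − 1.5·IQR = 43.80 − 39.90 = 3.90.
Upper fence = Q3 + 1.5·IQR = 70.40 + 39.90 = 110.30.
112.4 > 110.30 → outlier.
156.5 > 110.30 → outlier.
167.0 > 110.30 → outlier.
All remaining values lie within [3.90, 110.30].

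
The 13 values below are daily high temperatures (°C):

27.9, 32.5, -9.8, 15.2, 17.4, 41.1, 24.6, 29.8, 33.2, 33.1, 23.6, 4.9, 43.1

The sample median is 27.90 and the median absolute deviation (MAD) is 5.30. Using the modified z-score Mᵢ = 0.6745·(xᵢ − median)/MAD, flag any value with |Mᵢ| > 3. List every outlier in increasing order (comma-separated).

|Mᵢ| > 3 ⇔ |xᵢ − 27.90| > 3·5.30/0.6745 = 23.57.
So outliers lie outside [4.33, 51.47].
-9.8: M = -4.80 → outlier.

-9.8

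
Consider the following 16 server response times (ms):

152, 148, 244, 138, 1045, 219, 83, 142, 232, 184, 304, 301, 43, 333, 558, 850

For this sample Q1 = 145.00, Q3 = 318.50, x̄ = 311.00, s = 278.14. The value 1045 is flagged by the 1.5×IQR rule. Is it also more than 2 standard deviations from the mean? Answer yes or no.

yes

z = (1045 − 311.00) / 278.14 = 2.64.
|z| = 2.64 > 2.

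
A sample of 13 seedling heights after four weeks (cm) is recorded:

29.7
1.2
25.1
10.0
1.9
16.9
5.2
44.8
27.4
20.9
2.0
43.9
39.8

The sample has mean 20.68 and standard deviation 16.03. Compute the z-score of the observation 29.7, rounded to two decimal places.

0.56

z = (29.7 − 20.68) / 16.03 = 0.56.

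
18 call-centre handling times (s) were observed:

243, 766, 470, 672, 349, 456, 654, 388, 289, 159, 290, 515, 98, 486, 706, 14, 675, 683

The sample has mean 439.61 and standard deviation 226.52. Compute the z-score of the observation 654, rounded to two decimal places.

0.95

z = (654 − 439.61) / 226.52 = 0.95.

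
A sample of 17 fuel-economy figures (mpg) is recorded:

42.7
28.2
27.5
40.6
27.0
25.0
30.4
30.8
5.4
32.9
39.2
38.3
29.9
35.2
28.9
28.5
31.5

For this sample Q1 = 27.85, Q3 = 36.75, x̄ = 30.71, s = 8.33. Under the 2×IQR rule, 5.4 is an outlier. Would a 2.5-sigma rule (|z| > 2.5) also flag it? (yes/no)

yes

z = (5.4 − 30.71) / 8.33 = -3.04.
|z| = 3.04 > 2.5.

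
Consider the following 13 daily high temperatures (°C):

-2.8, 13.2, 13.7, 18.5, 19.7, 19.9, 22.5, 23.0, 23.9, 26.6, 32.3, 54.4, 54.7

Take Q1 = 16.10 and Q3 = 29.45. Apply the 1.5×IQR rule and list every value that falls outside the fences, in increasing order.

54.4, 54.7

IQR = Q3 − Q1 = 29.45 − 16.10 = 13.35.
Lower fence = Q1 − 1.5·IQR = 16.10 − 20.025 = -3.925.
Upper fence = Q3 + 1.5·IQR = 29.45 + 20.025 = 49.475.
54.4 > 49.475 → outlier.
54.7 > 49.475 → outlier.
All remaining values lie within [-3.925, 49.475].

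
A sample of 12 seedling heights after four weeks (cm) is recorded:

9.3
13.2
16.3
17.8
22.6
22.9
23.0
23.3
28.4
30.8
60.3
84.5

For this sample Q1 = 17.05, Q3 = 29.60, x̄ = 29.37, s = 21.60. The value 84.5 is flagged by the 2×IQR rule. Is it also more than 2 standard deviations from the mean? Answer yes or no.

yes

z = (84.5 − 29.37) / 21.60 = 2.55.
|z| = 2.55 > 2.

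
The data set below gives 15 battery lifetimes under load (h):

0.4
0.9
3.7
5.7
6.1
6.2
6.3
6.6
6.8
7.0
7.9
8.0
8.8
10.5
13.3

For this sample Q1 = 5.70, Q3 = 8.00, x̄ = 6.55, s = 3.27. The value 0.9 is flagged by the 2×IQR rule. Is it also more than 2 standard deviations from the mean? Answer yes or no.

z = (0.9 − 6.55) / 3.27 = -1.73.
|z| = 1.73 ≤ 2.

no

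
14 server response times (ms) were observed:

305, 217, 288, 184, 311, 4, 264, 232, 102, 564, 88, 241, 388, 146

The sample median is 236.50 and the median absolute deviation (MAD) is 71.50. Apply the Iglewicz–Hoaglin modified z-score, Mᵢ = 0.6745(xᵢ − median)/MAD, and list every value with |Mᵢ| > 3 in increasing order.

564

|Mᵢ| > 3 ⇔ |xᵢ − 236.50| > 3·71.50/0.6745 = 318.01.
So outliers lie outside [-81.51, 554.51].
564: M = 3.09 → outlier.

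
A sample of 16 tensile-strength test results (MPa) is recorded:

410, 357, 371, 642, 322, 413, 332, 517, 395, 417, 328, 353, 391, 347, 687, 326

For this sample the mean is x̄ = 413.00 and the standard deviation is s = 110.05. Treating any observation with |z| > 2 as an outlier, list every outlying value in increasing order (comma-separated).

642, 687

Cutoffs at x̄ ± 2s: 413.00 ± 2·110.05 = [192.90, 633.10].
642: z = 2.08, |z| > 2 → outlier.
687: z = 2.49, |z| > 2 → outlier.
Every other value lies within [192.90, 633.10].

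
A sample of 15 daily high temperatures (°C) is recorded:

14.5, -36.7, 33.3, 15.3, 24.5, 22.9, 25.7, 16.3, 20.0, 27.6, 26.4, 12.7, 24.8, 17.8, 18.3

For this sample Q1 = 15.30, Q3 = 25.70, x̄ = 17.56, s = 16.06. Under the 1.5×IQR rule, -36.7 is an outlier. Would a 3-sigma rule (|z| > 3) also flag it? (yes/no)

z = (-36.7 − 17.56) / 16.06 = -3.38.
|z| = 3.38 > 3.

yes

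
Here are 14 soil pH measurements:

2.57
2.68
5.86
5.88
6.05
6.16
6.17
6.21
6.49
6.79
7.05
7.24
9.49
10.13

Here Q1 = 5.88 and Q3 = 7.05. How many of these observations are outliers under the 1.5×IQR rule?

IQR = 1.17; fences at 5.88 − 1.755 = 4.125 and 7.05 + 1.755 = 8.805.
Outside the cutoffs: 2.57, 2.68, 9.49, 10.13.

4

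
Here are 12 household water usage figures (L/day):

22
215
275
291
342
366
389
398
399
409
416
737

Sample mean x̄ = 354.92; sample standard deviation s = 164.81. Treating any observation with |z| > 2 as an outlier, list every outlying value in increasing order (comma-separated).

Cutoffs at x̄ ± 2s: 354.92 ± 2·164.81 = [25.30, 684.54].
22: z = -2.02, |z| > 2 → outlier.
737: z = 2.32, |z| > 2 → outlier.
Every other value lies within [25.30, 684.54].

22, 737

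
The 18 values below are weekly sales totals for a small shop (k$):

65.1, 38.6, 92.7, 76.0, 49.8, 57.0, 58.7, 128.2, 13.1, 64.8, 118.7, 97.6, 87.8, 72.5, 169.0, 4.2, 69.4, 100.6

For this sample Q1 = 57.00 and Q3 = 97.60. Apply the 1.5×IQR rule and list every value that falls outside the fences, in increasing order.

169.0

IQR = Q3 − Q1 = 97.60 − 57.00 = 40.60.
Lower fence = Q1 − 1.5·IQR = 57.00 − 60.90 = -3.90.
Upper fence = Q3 + 1.5·IQR = 97.60 + 60.90 = 158.50.
169.0 > 158.50 → outlier.
All remaining values lie within [-3.90, 158.50].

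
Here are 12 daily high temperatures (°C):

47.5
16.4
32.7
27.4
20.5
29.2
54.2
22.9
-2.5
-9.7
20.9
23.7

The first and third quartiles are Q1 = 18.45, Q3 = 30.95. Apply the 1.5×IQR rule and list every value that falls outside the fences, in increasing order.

IQR = Q3 − Q1 = 30.95 − 18.45 = 12.50.
Lower fence = Q1 − 1.5·IQR = 18.45 − 18.75 = -0.30.
Upper fence = Q3 + 1.5·IQR = 30.95 + 18.75 = 49.70.
-9.7 < -0.30 → outlier.
-2.5 < -0.30 → outlier.
54.2 > 49.70 → outlier.
All remaining values lie within [-0.30, 49.70].

-9.7, -2.5, 54.2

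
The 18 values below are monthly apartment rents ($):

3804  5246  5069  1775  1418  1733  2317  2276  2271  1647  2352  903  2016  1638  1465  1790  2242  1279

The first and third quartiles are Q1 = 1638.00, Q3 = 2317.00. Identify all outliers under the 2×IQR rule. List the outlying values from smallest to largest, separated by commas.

3804, 5069, 5246

IQR = Q3 − Q1 = 2317.00 − 1638.00 = 679.00.
Lower fence = Q1 − 2·IQR = 1638.00 − 1358.00 = 280.00.
Upper fence = Q3 + 2·IQR = 2317.00 + 1358.00 = 3675.00.
3804 > 3675.00 → outlier.
5069 > 3675.00 → outlier.
5246 > 3675.00 → outlier.
All remaining values lie within [280.00, 3675.00].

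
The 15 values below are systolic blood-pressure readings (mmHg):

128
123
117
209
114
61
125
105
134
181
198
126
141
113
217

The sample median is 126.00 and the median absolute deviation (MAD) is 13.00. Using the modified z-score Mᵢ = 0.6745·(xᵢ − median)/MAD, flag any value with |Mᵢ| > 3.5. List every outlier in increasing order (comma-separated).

198, 209, 217

|Mᵢ| > 3.5 ⇔ |xᵢ − 126.00| > 3.5·13.00/0.6745 = 67.46.
So outliers lie outside [58.54, 193.46].
198: M = 3.74 → outlier.
209: M = 4.31 → outlier.
217: M = 4.72 → outlier.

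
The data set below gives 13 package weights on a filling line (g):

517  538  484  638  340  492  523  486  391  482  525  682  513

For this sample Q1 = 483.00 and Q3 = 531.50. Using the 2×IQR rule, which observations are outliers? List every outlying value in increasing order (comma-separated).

340, 638, 682

IQR = Q3 − Q1 = 531.50 − 483.00 = 48.50.
Lower fence = Q1 − 2·IQR = 483.00 − 97.00 = 386.00.
Upper fence = Q3 + 2·IQR = 531.50 + 97.00 = 628.50.
340 < 386.00 → outlier.
638 > 628.50 → outlier.
682 > 628.50 → outlier.
All remaining values lie within [386.00, 628.50].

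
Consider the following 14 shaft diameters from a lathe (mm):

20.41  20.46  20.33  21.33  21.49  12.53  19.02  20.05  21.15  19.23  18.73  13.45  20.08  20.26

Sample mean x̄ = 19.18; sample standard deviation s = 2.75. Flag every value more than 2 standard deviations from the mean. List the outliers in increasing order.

12.53, 13.45

Cutoffs at x̄ ± 2s: 19.18 ± 2·2.75 = [13.68, 24.68].
12.53: z = -2.42, |z| > 2 → outlier.
13.45: z = -2.08, |z| > 2 → outlier.
Every other value lies within [13.68, 24.68].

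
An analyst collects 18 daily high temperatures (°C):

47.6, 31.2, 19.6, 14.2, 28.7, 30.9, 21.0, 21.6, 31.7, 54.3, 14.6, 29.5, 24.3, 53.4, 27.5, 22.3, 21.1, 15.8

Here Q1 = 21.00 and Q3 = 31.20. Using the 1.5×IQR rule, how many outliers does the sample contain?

3

IQR = 10.20; fences at 21.00 − 15.30 = 5.70 and 31.20 + 15.30 = 46.50.
Outside the cutoffs: 47.6, 53.4, 54.3.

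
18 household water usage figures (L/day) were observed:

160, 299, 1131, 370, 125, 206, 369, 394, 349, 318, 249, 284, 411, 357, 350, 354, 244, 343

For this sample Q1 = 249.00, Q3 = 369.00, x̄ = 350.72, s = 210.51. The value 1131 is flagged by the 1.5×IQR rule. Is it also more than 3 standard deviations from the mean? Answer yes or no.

yes

z = (1131 − 350.72) / 210.51 = 3.71.
|z| = 3.71 > 3.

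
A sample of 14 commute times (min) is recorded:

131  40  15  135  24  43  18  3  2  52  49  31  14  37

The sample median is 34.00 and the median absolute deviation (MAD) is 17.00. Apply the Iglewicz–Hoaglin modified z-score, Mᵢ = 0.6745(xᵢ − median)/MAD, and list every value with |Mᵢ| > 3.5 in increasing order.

131, 135

|Mᵢ| > 3.5 ⇔ |xᵢ − 34.00| > 3.5·17.00/0.6745 = 88.21.
So outliers lie outside [-54.21, 122.21].
131: M = 3.85 → outlier.
135: M = 4.01 → outlier.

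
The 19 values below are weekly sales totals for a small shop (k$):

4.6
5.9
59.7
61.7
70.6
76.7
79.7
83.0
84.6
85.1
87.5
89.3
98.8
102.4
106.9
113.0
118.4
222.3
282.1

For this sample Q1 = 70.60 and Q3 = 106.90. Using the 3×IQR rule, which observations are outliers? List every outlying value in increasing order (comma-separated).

222.3, 282.1

IQR = Q3 − Q1 = 106.90 − 70.60 = 36.30.
Lower fence = Q1 − 3·IQR = 70.60 − 108.90 = -38.30.
Upper fence = Q3 + 3·IQR = 106.90 + 108.90 = 215.80.
222.3 > 215.80 → outlier.
282.1 > 215.80 → outlier.
All remaining values lie within [-38.30, 215.80].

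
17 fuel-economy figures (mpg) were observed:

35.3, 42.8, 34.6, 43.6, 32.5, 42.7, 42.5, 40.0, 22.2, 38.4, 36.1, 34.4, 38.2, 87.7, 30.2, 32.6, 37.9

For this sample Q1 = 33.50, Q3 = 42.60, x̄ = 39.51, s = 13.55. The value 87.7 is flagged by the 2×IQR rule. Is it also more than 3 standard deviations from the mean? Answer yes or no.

yes

z = (87.7 − 39.51) / 13.55 = 3.56.
|z| = 3.56 > 3.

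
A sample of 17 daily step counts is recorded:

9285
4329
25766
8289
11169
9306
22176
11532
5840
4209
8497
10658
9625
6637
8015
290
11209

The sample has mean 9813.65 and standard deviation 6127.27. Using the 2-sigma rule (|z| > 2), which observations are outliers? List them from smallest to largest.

22176, 25766

Cutoffs at x̄ ± 2s: 9813.65 ± 2·6127.27 = [-2440.89, 22068.19].
22176: z = 2.02, |z| > 2 → outlier.
25766: z = 2.60, |z| > 2 → outlier.
Every other value lies within [-2440.89, 22068.19].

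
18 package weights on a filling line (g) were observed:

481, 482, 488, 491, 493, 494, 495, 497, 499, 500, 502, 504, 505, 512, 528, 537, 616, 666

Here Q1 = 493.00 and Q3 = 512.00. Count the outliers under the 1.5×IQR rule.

IQR = 19.00; fences at 493.00 − 28.50 = 464.50 and 512.00 + 28.50 = 540.50.
Outside the cutoffs: 616, 666.

2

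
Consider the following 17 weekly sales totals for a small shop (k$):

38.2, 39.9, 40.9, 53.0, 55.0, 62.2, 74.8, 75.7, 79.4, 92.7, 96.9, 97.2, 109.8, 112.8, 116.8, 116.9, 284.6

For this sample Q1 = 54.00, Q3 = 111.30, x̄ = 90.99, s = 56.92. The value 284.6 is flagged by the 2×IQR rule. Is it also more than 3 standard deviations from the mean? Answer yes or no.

z = (284.6 − 90.99) / 56.92 = 3.40.
|z| = 3.40 > 3.

yes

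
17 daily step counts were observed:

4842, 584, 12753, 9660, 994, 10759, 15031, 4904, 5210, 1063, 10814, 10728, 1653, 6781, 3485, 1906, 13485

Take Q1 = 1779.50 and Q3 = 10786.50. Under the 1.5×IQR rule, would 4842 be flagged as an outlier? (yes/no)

no

IQR = Q3 − Q1 = 10786.50 − 1779.50 = 9007.00.
Lower fence = Q1 − 1.5·IQR = 1779.50 − 13510.50 = -11731.00.
Upper fence = Q3 + 1.5·IQR = 10786.50 + 13510.50 = 24297.00.
4842 lies within [-11731.00, 24297.00].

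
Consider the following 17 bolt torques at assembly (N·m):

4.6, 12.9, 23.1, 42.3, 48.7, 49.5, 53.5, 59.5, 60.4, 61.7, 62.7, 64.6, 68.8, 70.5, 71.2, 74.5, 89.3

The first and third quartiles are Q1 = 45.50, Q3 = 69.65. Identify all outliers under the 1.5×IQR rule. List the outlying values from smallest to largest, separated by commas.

IQR = Q3 − Q1 = 69.65 − 45.50 = 24.15.
Lower fence = Q1 − 1.5·IQR = 45.50 − 36.225 = 9.275.
Upper fence = Q3 + 1.5·IQR = 69.65 + 36.225 = 105.875.
4.6 < 9.275 → outlier.
All remaining values lie within [9.275, 105.875].

4.6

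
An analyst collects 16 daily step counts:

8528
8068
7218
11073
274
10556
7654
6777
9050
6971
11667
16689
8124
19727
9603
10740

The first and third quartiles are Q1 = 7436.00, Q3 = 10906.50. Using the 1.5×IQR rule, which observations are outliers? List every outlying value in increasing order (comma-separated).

274, 16689, 19727

IQR = Q3 − Q1 = 10906.50 − 7436.00 = 3470.50.
Lower fence = Q1 − 1.5·IQR = 7436.00 − 5205.75 = 2230.25.
Upper fence = Q3 + 1.5·IQR = 10906.50 + 5205.75 = 16112.25.
274 < 2230.25 → outlier.
16689 > 16112.25 → outlier.
19727 > 16112.25 → outlier.
All remaining values lie within [2230.25, 16112.25].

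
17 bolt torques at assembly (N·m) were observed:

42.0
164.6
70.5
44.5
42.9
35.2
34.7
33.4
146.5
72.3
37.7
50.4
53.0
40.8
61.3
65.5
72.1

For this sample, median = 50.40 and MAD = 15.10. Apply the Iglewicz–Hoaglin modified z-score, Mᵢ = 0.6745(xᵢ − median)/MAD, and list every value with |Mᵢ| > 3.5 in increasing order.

|Mᵢ| > 3.5 ⇔ |xᵢ − 50.40| > 3.5·15.10/0.6745 = 78.35.
So outliers lie outside [-27.95, 128.75].
146.5: M = 4.29 → outlier.
164.6: M = 5.10 → outlier.

146.5, 164.6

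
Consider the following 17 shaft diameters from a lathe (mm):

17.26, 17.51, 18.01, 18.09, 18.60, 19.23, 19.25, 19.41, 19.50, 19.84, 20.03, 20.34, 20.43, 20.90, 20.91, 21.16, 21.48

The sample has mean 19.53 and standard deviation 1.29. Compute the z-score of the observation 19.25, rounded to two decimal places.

-0.22

z = (19.25 − 19.53) / 1.29 = -0.22.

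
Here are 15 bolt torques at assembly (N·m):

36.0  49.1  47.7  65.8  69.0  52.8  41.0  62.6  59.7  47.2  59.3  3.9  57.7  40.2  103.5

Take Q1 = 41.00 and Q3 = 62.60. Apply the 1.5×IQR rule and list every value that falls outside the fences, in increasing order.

IQR = Q3 − Q1 = 62.60 − 41.00 = 21.60.
Lower fence = Q1 − 1.5·IQR = 41.00 − 32.40 = 8.60.
Upper fence = Q3 + 1.5·IQR = 62.60 + 32.40 = 95.00.
3.9 < 8.60 → outlier.
103.5 > 95.00 → outlier.
All remaining values lie within [8.60, 95.00].

3.9, 103.5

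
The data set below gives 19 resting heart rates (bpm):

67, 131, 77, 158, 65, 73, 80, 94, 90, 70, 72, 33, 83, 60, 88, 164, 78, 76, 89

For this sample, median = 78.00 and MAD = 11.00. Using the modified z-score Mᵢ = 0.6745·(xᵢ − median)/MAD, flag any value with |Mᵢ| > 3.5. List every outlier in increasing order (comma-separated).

158, 164

|Mᵢ| > 3.5 ⇔ |xᵢ − 78.00| > 3.5·11.00/0.6745 = 57.08.
So outliers lie outside [20.92, 135.08].
158: M = 4.91 → outlier.
164: M = 5.27 → outlier.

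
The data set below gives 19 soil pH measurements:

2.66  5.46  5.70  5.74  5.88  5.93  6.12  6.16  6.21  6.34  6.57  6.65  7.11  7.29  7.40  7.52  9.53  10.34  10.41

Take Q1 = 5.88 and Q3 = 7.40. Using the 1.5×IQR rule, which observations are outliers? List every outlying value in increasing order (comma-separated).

IQR = Q3 − Q1 = 7.40 − 5.88 = 1.52.
Lower fence = Q1 − 1.5·IQR = 5.88 − 2.28 = 3.60.
Upper fence = Q3 + 1.5·IQR = 7.40 + 2.28 = 9.68.
2.66 < 3.60 → outlier.
10.34 > 9.68 → outlier.
10.41 > 9.68 → outlier.
All remaining values lie within [3.60, 9.68].

2.66, 10.34, 10.41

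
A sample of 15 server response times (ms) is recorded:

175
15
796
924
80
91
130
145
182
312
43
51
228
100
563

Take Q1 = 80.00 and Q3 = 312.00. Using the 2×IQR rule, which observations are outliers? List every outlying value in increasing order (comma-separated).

IQR = Q3 − Q1 = 312.00 − 80.00 = 232.00.
Lower fence = Q1 − 2·IQR = 80.00 − 464.00 = -384.00.
Upper fence = Q3 + 2·IQR = 312.00 + 464.00 = 776.00.
796 > 776.00 → outlier.
924 > 776.00 → outlier.
All remaining values lie within [-384.00, 776.00].

796, 924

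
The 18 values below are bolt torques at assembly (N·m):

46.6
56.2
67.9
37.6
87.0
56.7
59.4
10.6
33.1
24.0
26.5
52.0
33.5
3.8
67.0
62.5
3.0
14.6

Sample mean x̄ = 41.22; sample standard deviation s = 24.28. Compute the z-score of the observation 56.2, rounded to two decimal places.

z = (56.2 − 41.22) / 24.28 = 0.62.

0.62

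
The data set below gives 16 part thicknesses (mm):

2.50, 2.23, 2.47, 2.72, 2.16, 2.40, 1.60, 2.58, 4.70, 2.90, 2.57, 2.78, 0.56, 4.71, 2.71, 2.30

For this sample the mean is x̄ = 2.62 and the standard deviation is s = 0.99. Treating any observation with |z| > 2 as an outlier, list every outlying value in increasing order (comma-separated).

Cutoffs at x̄ ± 2s: 2.62 ± 2·0.99 = [0.64, 4.60].
0.56: z = -2.08, |z| > 2 → outlier.
4.70: z = 2.10, |z| > 2 → outlier.
4.71: z = 2.11, |z| > 2 → outlier.
Every other value lies within [0.64, 4.60].

0.56, 4.70, 4.71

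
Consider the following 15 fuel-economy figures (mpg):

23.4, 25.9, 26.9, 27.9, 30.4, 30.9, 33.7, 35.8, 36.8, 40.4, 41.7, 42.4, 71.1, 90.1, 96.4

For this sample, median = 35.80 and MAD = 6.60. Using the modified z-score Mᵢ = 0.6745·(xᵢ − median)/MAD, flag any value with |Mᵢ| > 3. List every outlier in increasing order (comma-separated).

71.1, 90.1, 96.4

|Mᵢ| > 3 ⇔ |xᵢ − 35.80| > 3·6.60/0.6745 = 29.36.
So outliers lie outside [6.44, 65.16].
71.1: M = 3.61 → outlier.
90.1: M = 5.55 → outlier.
96.4: M = 6.19 → outlier.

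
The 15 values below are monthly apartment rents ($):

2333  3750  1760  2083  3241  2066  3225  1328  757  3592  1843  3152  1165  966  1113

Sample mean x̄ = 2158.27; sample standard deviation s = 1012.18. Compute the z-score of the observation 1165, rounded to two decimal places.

z = (1165 − 2158.27) / 1012.18 = -0.98.

-0.98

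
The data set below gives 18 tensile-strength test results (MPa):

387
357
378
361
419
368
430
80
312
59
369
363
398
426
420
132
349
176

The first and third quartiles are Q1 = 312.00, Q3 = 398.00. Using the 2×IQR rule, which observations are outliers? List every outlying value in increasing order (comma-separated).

IQR = Q3 − Q1 = 398.00 − 312.00 = 86.00.
Lower fence = Q1 − 2·IQR = 312.00 − 172.00 = 140.00.
Upper fence = Q3 + 2·IQR = 398.00 + 172.00 = 570.00.
59 < 140.00 → outlier.
80 < 140.00 → outlier.
132 < 140.00 → outlier.
All remaining values lie within [140.00, 570.00].

59, 80, 132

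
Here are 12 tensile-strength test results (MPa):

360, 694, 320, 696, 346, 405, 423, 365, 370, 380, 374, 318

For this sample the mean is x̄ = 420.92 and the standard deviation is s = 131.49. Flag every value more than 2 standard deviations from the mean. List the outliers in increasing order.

Cutoffs at x̄ ± 2s: 420.92 ± 2·131.49 = [157.94, 683.90].
694: z = 2.08, |z| > 2 → outlier.
696: z = 2.09, |z| > 2 → outlier.
Every other value lies within [157.94, 683.90].

694, 696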